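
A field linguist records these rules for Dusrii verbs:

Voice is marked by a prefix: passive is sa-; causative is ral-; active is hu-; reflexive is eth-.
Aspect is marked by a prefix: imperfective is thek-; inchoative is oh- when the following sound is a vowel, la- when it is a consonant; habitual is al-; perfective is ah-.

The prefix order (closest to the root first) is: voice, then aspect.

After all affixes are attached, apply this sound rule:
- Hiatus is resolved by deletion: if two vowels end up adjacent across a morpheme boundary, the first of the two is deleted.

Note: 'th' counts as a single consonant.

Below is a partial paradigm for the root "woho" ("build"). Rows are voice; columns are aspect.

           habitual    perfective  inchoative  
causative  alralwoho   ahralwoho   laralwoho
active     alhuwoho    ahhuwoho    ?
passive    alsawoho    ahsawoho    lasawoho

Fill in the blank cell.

Attach voice active hu- → huwoho.
Attach aspect inchoative la- (before consonant 'h') → lahuwoho.
Vowel deletion: no change.

lahuwoho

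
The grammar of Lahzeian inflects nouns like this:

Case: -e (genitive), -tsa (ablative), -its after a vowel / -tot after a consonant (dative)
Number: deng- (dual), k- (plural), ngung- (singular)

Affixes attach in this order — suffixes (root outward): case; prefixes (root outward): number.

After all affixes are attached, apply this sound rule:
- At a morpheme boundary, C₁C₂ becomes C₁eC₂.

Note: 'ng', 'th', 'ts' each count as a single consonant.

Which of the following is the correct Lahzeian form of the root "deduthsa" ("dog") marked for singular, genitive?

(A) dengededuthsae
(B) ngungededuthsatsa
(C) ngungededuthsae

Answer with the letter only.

C

Attach number singular ngung- → ngungdeduthsa.
Attach case genitive -e → ngungdeduthsae.
Apply epenthesis: ngungdeduthsae → ngungededuthsae.
So the correct form is ngungededuthsae, option (C).
(B) ngungededuthsatsa is wrong: it uses ablative instead of genitive for case.
(A) dengededuthsae is wrong: it uses dual instead of singular for number.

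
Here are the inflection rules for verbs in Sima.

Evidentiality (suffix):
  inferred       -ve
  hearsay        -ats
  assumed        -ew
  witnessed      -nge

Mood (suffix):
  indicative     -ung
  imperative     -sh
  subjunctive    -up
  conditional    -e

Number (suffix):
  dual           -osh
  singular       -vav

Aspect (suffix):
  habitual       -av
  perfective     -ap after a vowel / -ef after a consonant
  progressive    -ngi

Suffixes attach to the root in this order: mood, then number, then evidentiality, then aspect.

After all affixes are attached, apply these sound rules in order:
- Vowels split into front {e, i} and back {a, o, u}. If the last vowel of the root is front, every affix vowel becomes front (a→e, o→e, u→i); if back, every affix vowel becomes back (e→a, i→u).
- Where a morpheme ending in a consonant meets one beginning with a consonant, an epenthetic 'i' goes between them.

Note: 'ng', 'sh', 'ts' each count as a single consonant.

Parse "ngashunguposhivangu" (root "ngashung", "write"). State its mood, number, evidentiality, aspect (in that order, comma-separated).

subjunctive, dual, inferred, progressive

Segment: ngashung-up-osh-ve-ngi.
mood: -up → subjunctive.
number: -osh → dual.
evidentiality: -ve → inferred.
aspect: -ngi → progressive.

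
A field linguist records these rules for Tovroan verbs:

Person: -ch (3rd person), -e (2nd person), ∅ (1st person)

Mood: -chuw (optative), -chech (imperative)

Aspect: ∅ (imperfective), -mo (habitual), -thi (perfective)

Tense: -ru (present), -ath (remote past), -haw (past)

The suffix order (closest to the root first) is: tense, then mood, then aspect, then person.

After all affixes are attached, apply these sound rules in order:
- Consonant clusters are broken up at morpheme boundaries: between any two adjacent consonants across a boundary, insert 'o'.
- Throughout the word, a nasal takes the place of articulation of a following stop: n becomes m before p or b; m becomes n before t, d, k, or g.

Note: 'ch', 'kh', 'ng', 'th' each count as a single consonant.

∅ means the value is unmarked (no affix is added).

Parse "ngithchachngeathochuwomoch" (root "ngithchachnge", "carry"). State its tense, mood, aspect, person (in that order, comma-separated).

Segment: ngithchachnge-ath-chuw-mo-ch.
tense: -ath → remote past.
mood: -chuw → optative.
aspect: -mo → habitual.
person: -ch → 3rd person.

remote past, optative, habitual, 3rd person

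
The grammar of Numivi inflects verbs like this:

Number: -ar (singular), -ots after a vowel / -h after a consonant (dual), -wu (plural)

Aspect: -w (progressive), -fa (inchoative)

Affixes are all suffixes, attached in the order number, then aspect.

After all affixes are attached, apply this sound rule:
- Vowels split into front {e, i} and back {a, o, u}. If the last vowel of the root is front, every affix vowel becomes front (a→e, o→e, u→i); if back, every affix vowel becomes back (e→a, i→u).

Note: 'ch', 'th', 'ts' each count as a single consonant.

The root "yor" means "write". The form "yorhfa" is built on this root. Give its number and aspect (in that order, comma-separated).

dual, inchoative

Segment: yor-h-fa.
number: -ots/h → dual.
aspect: -fa → inchoative.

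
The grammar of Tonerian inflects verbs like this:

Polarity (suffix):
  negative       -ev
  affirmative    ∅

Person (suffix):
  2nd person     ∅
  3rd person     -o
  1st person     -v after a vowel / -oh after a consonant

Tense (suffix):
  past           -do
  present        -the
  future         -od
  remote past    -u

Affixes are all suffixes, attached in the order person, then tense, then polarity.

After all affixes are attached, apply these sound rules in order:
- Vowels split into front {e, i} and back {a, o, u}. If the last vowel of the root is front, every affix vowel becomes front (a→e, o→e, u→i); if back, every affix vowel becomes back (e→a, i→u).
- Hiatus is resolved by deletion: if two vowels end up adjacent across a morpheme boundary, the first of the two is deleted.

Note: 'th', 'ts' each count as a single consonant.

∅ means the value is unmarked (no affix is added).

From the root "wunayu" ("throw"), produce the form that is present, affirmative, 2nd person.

person = 2nd person: zero marking, form stays wunayu.
Attach tense present -the → wunayuthe.
polarity = affirmative: zero marking, form stays wunayuthe.
Apply vowel harmony: wunayuthe → wunayutha.
Vowel deletion: no change.

wunayutha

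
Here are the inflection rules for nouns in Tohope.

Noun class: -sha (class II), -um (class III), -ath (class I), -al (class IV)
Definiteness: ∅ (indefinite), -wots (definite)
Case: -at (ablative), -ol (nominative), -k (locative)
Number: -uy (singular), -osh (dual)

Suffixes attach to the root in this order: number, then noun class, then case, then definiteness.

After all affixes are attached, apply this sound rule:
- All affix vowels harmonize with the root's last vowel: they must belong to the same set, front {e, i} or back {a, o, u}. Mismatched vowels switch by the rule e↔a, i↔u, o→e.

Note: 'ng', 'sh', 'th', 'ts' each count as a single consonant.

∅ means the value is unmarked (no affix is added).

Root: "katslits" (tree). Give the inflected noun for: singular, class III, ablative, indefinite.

Attach number singular -uy → katslitsuy.
Attach noun class class III -um → katslitsuyum.
Attach case ablative -at → katslitsuyumat.
definiteness = indefinite: zero marking, form stays katslitsuyumat.
Apply vowel harmony: katslitsuyumat → katslitsiyimet.

katslitsiyimet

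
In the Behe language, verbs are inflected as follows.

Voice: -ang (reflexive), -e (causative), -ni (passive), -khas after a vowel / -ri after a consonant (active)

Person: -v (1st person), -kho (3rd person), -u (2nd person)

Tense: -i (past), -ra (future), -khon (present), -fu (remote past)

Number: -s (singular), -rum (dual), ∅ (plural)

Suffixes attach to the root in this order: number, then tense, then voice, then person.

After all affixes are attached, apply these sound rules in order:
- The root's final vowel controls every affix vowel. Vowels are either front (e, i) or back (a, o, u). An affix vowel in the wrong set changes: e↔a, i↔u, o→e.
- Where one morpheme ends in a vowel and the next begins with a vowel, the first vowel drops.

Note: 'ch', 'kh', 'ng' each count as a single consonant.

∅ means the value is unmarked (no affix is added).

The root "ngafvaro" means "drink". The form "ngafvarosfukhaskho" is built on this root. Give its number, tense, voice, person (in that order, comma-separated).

Segment: ngafvaro-s-fu-khas-kho.
number: -s → singular.
tense: -fu → remote past.
voice: -khas/ri → active.
person: -kho → 3rd person.

singular, remote past, active, 3rd person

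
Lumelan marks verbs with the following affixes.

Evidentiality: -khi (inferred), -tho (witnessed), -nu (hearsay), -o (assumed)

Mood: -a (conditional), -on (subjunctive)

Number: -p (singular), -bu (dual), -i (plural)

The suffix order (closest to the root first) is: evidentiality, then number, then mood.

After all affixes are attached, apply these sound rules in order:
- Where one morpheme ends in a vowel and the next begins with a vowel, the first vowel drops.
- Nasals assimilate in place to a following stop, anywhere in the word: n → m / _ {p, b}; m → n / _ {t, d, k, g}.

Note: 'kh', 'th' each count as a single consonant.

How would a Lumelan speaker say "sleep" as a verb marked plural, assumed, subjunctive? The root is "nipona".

Attach evidentiality assumed -o → niponao.
Attach number plural -i → niponaoi.
Attach mood subjunctive -on → niponaoion.
Apply vowel deletion: niponaoion → niponon.
Nasal assimilation: no change.

niponon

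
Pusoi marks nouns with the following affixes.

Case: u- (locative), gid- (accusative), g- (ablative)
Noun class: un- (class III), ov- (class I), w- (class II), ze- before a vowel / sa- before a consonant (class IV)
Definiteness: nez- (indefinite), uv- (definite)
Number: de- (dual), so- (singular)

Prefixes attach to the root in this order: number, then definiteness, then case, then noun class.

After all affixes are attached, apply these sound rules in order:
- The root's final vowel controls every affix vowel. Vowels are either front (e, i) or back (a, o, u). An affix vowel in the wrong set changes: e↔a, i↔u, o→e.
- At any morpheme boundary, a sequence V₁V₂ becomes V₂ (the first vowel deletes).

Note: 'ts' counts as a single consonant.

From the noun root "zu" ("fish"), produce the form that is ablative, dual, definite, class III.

Attach number dual de- → dezu.
Attach definiteness definite uv- → uvdezu.
Attach case ablative g- → guvdezu.
Attach noun class class III un- → unguvdezu.
Apply vowel harmony: unguvdezu → unguvdazu.
Vowel deletion: no change.

unguvdazu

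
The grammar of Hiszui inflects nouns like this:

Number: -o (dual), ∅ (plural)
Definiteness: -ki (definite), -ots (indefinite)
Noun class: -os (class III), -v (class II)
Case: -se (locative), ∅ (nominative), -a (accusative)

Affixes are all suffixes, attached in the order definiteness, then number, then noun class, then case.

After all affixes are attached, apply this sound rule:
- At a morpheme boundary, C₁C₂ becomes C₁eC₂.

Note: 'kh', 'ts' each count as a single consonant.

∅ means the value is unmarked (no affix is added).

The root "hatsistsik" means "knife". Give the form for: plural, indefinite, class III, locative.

Attach definiteness indefinite -ots → hatsistsikots.
number = plural: zero marking, form stays hatsistsikots.
Attach noun class class III -os → hatsistsikotsos.
Attach case locative -se → hatsistsikotsosse.
Apply epenthesis: hatsistsikotsosse → hatsistsikotsosese.

hatsistsikotsosese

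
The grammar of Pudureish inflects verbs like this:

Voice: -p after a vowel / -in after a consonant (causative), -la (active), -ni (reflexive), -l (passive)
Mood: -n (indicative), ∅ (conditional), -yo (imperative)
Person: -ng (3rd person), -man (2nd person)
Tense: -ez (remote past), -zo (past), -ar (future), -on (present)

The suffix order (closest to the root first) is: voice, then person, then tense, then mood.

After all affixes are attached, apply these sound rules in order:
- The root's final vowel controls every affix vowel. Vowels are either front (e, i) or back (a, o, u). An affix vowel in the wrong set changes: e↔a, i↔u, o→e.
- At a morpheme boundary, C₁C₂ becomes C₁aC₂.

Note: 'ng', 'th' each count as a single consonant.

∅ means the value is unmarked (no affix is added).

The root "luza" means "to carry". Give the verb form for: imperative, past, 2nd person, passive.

Attach voice passive -l → luzal.
Attach person 2nd person -man → luzalman.
Attach tense past -zo → luzalmanzo.
Attach mood imperative -yo → luzalmanzoyo.
Vowel harmony: no change.
Apply epenthesis: luzalmanzoyo → luzalamanazoyo.

luzalamanazoyo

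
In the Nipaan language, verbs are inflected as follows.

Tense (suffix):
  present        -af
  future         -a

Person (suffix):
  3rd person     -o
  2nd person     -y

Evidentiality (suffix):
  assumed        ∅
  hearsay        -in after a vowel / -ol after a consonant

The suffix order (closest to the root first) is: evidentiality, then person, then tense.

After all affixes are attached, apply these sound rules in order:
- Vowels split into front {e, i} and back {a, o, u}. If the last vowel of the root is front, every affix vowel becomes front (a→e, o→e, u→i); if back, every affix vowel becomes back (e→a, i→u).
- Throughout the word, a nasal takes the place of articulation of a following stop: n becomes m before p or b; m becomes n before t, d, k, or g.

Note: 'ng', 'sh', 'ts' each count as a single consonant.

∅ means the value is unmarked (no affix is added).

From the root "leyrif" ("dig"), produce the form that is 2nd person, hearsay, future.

Attach evidentiality hearsay -ol (after consonant 'f') → leyrifol.
Attach person 2nd person -y → leyrifoly.
Attach tense future -a → leyrifolya.
Apply vowel harmony: leyrifolya → leyrifelye.
Nasal assimilation: no change.

leyrifelye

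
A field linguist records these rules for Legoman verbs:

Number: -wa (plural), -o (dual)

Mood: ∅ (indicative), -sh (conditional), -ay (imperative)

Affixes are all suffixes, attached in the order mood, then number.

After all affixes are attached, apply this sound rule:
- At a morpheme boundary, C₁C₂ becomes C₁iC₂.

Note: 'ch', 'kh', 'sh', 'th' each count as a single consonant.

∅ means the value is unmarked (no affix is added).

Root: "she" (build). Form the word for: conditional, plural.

sheshiwa

Attach mood conditional -sh → shesh.
Attach number plural -wa → sheshwa.
Apply epenthesis: sheshwa → sheshiwa.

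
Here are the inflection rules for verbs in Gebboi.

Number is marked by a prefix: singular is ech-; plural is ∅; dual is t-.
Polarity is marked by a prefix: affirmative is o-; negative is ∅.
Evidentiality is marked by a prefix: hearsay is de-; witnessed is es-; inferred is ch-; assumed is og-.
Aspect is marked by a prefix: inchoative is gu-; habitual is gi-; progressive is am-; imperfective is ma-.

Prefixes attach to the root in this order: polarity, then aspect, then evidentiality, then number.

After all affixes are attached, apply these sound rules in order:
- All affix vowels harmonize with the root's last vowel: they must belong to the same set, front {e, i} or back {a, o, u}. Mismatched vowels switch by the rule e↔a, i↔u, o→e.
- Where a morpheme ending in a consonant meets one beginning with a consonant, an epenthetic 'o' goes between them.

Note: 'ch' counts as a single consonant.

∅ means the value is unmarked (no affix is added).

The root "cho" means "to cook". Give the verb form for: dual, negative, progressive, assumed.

polarity = negative: zero marking, form stays cho.
Attach aspect progressive am- → amcho.
Attach evidentiality assumed og- → ogamcho.
Attach number dual t- → togamcho.
Vowel harmony: no change.
Apply epenthesis: togamcho → togamocho.

togamocho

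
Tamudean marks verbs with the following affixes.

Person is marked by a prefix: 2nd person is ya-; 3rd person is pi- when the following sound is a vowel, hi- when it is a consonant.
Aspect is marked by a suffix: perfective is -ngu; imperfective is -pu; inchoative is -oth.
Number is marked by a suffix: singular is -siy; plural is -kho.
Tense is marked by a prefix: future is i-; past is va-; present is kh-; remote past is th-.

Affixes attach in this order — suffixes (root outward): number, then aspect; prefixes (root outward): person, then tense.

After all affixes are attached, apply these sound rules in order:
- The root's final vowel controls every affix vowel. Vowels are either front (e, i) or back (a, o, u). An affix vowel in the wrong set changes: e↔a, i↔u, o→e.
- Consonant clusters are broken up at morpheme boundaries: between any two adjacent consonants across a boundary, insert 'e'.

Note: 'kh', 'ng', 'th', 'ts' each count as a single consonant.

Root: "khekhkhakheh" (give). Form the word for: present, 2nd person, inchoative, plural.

kheyekhekhkhakhehekheeth

Attach person 2nd person ya- → yakhekhkhakheh.
Attach number plural -kho → yakhekhkhakhehkho.
Attach aspect inchoative -oth → yakhekhkhakhehkhooth.
Attach tense present kh- → khyakhekhkhakhehkhooth.
Apply vowel harmony: khyakhekhkhakhehkhooth → khyekhekhkhakhehkheeth.
Apply epenthesis: khyekhekhkhakhehkheeth → kheyekhekhkhakhehekheeth.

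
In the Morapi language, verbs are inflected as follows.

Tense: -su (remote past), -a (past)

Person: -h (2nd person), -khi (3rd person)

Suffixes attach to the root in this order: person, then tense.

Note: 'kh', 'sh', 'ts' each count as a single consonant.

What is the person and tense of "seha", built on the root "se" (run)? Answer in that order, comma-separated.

Segment: se-h-a.
person: -h → 2nd person.
tense: -a → past.

2nd person, past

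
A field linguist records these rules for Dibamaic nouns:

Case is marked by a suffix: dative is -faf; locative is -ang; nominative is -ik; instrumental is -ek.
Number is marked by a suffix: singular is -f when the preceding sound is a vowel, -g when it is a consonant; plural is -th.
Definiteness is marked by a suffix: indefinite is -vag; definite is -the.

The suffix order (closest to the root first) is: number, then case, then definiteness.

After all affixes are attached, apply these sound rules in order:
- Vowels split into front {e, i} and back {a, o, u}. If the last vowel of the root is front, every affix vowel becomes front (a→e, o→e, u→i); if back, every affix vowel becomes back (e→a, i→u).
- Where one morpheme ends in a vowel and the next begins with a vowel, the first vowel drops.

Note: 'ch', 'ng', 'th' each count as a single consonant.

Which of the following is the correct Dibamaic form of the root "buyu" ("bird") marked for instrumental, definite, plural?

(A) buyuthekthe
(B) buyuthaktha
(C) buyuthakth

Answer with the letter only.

B

Attach number plural -th → buyuth.
Attach case instrumental -ek → buyuthek.
Attach definiteness definite -the → buyuthekthe.
Apply vowel harmony: buyuthekthe → buyuthaktha.
Vowel deletion: no change.
So the correct form is buyuthaktha, option (B).
(C) buyuthakth is wrong: it has the affixes in the wrong order.
(A) buyuthekthe is wrong: it fails to apply the sound rule(s).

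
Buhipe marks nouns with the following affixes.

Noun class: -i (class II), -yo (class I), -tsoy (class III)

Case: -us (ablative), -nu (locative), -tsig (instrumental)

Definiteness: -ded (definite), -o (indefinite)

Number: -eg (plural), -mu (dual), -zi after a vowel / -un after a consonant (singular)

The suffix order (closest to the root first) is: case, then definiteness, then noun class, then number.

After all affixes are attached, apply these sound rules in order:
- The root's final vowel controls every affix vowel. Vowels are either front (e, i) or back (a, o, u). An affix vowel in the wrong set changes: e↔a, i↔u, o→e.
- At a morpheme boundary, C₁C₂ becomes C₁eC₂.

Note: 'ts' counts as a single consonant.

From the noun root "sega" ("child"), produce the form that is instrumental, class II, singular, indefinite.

segatsugouzu

Attach case instrumental -tsig → segatsig.
Attach definiteness indefinite -o → segatsigo.
Attach noun class class II -i → segatsigoi.
Attach number singular -zi (after vowel 'i') → segatsigoizi.
Apply vowel harmony: segatsigoizi → segatsugouzu.
Epenthesis: no change.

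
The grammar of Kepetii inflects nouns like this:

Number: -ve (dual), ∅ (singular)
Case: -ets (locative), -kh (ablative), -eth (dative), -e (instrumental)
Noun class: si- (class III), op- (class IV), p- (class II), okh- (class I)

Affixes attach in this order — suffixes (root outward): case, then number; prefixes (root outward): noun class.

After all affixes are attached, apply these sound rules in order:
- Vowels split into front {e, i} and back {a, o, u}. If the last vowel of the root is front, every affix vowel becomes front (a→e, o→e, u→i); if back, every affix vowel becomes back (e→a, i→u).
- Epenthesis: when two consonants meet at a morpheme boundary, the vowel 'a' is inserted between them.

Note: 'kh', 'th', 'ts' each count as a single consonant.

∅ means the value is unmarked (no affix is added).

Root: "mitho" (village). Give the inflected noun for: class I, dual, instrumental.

Attach case instrumental -e → mithoe.
Attach noun class class I okh- → okhmithoe.
Attach number dual -ve → okhmithoeve.
Apply vowel harmony: okhmithoeve → okhmithoava.
Apply epenthesis: okhmithoava → okhamithoava.

okhamithoava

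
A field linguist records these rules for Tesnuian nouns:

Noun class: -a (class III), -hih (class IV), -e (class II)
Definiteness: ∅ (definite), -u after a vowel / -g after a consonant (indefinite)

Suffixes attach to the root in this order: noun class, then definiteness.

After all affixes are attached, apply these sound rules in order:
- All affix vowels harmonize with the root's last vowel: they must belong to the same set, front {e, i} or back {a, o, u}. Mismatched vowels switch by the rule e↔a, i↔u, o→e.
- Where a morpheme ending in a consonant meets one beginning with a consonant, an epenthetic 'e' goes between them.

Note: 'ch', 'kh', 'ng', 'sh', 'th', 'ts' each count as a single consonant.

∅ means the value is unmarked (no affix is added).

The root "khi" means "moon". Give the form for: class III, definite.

Attach noun class class III -a → khia.
definiteness = definite: zero marking, form stays khia.
Apply vowel harmony: khia → khie.
Epenthesis: no change.

khie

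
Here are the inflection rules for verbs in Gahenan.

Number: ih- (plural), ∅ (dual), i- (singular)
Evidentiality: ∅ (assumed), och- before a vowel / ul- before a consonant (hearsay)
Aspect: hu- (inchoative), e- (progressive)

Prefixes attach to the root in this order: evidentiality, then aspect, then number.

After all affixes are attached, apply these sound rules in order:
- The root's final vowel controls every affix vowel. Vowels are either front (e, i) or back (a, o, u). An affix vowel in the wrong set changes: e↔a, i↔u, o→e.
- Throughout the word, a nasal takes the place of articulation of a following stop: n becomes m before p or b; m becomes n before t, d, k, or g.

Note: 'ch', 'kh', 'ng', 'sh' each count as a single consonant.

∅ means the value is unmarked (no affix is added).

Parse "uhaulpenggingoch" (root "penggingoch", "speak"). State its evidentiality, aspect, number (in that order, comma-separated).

Segment: ih-e-ul-penggingoch.
evidentiality: och/ul- → hearsay.
aspect: e- → progressive.
number: ih- → plural.

hearsay, progressive, plural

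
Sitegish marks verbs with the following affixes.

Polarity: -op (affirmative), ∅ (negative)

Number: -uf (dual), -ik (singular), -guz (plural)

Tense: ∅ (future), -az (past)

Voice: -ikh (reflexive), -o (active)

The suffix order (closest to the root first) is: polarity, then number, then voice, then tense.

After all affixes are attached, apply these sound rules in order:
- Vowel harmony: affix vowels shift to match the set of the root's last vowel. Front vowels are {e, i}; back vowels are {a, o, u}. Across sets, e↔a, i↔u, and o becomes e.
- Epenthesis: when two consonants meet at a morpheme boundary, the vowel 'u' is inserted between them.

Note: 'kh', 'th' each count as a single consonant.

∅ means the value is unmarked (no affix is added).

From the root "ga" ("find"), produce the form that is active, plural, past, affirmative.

Attach polarity affirmative -op → gaop.
Attach number plural -guz → gaopguz.
Attach voice active -o → gaopguzo.
Attach tense past -az → gaopguzoaz.
Vowel harmony: no change.
Apply epenthesis: gaopguzoaz → gaopuguzoaz.

gaopuguzoaz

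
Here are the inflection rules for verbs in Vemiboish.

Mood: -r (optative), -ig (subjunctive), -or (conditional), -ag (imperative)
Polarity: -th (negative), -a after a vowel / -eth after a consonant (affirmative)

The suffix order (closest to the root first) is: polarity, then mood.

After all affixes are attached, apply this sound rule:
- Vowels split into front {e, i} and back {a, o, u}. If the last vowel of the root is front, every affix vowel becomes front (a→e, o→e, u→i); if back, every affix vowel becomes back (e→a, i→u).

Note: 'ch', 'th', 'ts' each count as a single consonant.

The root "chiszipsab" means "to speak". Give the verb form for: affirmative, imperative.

Attach polarity affirmative -eth (after consonant 'b') → chiszipsabeth.
Attach mood imperative -ag → chiszipsabethag.
Apply vowel harmony: chiszipsabethag → chiszipsabathag.

chiszipsabathag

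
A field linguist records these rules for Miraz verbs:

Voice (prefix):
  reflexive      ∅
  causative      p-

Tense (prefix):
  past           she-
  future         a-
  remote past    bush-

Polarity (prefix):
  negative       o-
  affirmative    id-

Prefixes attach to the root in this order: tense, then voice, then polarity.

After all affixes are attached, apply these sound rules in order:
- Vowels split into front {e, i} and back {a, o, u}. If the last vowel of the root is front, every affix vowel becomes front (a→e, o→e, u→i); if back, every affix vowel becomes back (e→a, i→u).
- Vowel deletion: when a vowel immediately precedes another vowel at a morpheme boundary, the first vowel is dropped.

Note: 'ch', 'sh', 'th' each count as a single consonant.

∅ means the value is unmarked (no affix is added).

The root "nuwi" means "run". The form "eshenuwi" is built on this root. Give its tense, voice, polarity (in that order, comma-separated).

past, reflexive, negative

Segment: o-she-nuwi.
tense: she- → past.
voice: ∅ → reflexive.
polarity: o- → negative.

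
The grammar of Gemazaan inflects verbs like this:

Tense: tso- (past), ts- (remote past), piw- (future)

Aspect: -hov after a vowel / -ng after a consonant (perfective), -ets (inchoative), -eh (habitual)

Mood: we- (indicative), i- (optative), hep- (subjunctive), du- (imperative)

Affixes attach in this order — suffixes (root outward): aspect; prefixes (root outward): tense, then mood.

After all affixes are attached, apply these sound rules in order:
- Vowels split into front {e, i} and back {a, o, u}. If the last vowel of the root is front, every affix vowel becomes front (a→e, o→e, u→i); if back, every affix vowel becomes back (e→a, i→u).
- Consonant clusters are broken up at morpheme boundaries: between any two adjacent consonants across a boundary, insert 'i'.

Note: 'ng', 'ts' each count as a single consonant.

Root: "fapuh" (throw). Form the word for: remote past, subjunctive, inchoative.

Attach tense remote past ts- → tsfapuh.
Attach aspect inchoative -ets → tsfapuhets.
Attach mood subjunctive hep- → heptsfapuhets.
Apply vowel harmony: heptsfapuhets → haptsfapuhats.
Apply epenthesis: haptsfapuhats → hapitsifapuhats.

hapitsifapuhats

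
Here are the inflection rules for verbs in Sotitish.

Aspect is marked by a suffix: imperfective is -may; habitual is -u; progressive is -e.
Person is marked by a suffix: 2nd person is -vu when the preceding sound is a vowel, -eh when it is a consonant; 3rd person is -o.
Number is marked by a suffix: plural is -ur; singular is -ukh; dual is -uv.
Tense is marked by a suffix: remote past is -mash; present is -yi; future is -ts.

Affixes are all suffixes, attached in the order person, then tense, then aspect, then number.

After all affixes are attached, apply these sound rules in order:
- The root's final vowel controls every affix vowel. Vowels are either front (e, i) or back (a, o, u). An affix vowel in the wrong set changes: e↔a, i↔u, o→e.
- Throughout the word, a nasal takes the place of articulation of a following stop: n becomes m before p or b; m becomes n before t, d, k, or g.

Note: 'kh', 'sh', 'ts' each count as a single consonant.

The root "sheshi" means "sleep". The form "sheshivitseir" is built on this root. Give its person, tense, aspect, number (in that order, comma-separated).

2nd person, future, progressive, plural

Segment: sheshi-vu-ts-e-ur.
person: -vu/eh → 2nd person.
tense: -ts → future.
aspect: -e → progressive.
number: -ur → plural.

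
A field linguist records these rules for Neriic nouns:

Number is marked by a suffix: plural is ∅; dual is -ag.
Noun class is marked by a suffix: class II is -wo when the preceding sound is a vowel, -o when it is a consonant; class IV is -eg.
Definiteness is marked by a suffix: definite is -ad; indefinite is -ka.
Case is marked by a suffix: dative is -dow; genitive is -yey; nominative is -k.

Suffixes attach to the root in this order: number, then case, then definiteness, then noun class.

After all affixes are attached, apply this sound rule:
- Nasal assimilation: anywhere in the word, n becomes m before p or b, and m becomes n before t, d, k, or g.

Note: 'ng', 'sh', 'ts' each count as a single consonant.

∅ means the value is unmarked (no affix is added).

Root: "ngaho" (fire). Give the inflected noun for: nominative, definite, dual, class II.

Attach number dual -ag → ngahoag.
Attach case nominative -k → ngahoagk.
Attach definiteness definite -ad → ngahoagkad.
Attach noun class class II -o (after consonant 'd') → ngahoagkado.
Nasal assimilation: no change.

ngahoagkado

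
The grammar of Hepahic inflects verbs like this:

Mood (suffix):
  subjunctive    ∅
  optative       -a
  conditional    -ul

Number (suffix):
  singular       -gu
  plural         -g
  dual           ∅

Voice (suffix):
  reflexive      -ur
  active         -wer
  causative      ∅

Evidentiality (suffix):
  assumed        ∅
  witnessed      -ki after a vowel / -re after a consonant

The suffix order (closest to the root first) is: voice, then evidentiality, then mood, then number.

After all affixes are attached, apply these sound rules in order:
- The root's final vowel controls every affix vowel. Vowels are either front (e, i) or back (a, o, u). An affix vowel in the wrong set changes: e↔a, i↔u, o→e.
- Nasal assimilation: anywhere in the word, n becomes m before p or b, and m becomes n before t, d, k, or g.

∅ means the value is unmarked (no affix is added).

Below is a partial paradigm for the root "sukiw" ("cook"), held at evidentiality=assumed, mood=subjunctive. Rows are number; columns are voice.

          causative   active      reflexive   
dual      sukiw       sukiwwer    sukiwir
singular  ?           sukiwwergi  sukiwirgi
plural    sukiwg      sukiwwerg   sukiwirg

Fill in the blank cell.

voice = causative: zero marking, form stays sukiw.
evidentiality = assumed: zero marking, form stays sukiw.
mood = subjunctive: zero marking, form stays sukiw.
Attach number singular -gu → sukiwgu.
Apply vowel harmony: sukiwgu → sukiwgi.
Nasal assimilation: no change.

sukiwgi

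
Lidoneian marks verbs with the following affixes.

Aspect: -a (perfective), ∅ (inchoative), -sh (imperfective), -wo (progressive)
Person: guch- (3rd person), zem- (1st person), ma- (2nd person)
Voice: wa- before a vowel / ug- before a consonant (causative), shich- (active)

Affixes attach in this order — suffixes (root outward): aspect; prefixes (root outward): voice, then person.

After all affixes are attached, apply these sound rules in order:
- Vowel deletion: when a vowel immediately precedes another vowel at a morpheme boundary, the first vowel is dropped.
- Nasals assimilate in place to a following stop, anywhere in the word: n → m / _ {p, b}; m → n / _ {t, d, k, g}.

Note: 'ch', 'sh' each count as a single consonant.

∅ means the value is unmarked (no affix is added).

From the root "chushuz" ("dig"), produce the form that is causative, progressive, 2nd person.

mugchushuzwo

Attach voice causative ug- (before consonant 'ch') → ugchushuz.
Attach aspect progressive -wo → ugchushuzwo.
Attach person 2nd person ma- → maugchushuzwo.
Apply vowel deletion: maugchushuzwo → mugchushuzwo.
Nasal assimilation: no change.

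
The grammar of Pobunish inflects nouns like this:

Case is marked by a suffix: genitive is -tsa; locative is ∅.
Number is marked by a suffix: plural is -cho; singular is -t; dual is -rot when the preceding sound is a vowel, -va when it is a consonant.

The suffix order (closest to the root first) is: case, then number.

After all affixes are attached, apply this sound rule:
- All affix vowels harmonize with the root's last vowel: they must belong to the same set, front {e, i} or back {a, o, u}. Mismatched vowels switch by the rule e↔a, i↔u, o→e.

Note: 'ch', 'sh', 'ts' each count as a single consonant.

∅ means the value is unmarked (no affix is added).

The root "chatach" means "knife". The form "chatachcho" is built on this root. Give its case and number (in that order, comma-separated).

Segment: chatach-cho.
case: ∅ → locative.
number: -cho → plural.

locative, plural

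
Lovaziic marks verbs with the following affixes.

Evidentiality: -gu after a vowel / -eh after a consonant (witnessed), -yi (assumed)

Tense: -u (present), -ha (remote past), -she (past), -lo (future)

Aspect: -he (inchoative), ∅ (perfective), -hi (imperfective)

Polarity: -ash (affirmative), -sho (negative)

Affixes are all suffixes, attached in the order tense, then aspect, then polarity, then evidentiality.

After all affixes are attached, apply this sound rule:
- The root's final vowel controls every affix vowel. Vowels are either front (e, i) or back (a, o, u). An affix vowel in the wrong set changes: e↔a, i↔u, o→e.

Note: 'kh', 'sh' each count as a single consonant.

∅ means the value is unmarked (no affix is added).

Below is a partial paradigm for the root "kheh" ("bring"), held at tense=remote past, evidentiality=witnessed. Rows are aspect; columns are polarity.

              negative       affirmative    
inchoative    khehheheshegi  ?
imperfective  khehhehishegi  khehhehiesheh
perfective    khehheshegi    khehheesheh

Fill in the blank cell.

Attach tense remote past -ha → khehha.
Attach aspect inchoative -he → khehhahe.
Attach polarity affirmative -ash → khehhaheash.
Attach evidentiality witnessed -eh (after consonant 'sh') → khehhaheasheh.
Apply vowel harmony: khehhaheasheh → khehheheesheh.

khehheheesheh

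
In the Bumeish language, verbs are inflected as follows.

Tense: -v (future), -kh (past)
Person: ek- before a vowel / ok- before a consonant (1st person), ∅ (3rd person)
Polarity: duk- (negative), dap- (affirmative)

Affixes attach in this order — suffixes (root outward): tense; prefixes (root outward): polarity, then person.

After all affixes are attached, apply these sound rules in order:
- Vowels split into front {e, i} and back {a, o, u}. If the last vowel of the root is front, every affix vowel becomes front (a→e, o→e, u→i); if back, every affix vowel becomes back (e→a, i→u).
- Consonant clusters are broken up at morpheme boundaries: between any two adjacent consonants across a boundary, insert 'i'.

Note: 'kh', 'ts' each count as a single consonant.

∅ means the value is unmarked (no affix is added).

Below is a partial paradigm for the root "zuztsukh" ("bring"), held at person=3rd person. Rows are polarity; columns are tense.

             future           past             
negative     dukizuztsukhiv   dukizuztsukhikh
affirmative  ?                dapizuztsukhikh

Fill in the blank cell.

Attach polarity affirmative dap- → dapzuztsukh.
person = 3rd person: zero marking, form stays dapzuztsukh.
Attach tense future -v → dapzuztsukhv.
Vowel harmony: no change.
Apply epenthesis: dapzuztsukhv → dapizuztsukhiv.

dapizuztsukhiv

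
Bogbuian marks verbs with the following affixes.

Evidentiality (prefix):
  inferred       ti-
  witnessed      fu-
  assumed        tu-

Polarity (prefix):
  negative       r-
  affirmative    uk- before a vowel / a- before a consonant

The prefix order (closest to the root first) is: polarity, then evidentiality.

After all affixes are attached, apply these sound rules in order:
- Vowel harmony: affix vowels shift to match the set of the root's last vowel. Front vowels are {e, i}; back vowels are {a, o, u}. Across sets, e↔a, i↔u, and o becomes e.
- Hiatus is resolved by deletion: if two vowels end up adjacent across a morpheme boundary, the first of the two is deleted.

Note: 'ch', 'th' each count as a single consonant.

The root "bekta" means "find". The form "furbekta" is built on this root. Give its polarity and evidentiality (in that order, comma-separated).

Segment: fu-r-bekta.
polarity: r- → negative.
evidentiality: fu- → witnessed.

negative, witnessed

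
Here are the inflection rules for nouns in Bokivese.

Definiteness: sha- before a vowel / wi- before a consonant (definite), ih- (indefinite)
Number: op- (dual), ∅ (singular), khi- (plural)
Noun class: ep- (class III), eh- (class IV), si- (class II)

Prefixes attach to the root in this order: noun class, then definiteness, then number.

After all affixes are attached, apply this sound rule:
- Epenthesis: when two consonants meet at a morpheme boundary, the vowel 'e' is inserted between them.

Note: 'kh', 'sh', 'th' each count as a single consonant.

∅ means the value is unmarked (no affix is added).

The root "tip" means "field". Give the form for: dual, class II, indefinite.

opihesitip

Attach noun class class II si- → sitip.
Attach definiteness indefinite ih- → ihsitip.
Attach number dual op- → opihsitip.
Apply epenthesis: opihsitip → opihesitip.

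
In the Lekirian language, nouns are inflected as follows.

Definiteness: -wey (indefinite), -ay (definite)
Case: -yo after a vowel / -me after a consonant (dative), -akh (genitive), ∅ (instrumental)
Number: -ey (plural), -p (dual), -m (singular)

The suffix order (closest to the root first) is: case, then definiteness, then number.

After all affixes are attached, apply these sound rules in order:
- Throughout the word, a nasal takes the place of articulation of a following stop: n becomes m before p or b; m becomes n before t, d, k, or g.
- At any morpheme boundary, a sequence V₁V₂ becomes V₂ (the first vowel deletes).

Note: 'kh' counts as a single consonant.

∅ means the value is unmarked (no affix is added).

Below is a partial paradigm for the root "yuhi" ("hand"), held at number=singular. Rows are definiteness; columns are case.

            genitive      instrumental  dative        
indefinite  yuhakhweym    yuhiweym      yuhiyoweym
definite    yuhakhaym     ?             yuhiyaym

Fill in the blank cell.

yuhaym

case = instrumental: zero marking, form stays yuhi.
Attach definiteness definite -ay → yuhiay.
Attach number singular -m → yuhiaym.
Nasal assimilation: no change.
Apply vowel deletion: yuhiaym → yuhaym.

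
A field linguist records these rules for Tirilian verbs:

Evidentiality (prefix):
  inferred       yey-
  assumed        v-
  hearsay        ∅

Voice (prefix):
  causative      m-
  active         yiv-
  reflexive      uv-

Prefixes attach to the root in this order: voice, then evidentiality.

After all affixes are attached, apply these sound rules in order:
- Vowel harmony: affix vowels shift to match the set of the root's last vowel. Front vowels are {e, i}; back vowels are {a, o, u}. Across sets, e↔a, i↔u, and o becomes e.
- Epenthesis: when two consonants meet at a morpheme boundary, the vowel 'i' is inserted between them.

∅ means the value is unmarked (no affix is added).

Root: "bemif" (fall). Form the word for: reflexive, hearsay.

Attach voice reflexive uv- → uvbemif.
evidentiality = hearsay: zero marking, form stays uvbemif.
Apply vowel harmony: uvbemif → ivbemif.
Apply epenthesis: ivbemif → ivibemif.

ivibemif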